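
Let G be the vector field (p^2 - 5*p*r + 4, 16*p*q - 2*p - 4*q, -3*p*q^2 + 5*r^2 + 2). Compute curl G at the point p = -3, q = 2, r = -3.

(36, 27, 30)

(∇×G)₁ = ∂G₃/∂q − ∂G₂/∂r = -6*p*q
(∇×G)₂ = ∂G₁/∂r − ∂G₃/∂p = -5*p + 3*q^2
(∇×G)₃ = ∂G₂/∂p − ∂G₁/∂q = 16*q - 2
∇×G = (-6*p*q, -5*p + 3*q^2, 16*q - 2)
At (-3, 2, -3): (36, 27, 30).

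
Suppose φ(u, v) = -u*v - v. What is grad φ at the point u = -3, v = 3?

(-3, 2)

∂φ/∂u = -v
∂φ/∂v = -u - 1
∇φ = (-v, -u - 1)
At (-3, 3): (-3, 2).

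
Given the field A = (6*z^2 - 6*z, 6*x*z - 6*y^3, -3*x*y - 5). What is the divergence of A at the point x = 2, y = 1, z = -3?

∂A₁/∂x = 0
∂A₂/∂y = -18*y^2
∂A₃/∂z = 0
∇·A = -18*y^2
At (2, 1, -3): -18.

-18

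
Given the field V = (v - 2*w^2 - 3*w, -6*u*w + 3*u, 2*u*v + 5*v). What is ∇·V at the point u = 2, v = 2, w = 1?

0

∂V₁/∂u = 0
∂V₂/∂v = 0
∂V₃/∂w = 0
∇·V = 0
At (2, 2, 1): 0.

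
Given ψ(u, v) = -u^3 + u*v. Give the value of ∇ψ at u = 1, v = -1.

(-4, 1)

∂ψ/∂u = -3*u^2 + v
∂ψ/∂v = u
∇ψ = (-3*u^2 + v, u)
At (1, -1): (-4, 1).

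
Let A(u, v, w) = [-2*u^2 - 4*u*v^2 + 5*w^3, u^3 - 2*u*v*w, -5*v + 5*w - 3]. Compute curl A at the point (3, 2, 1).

(7, 15, 71)

(∇×A)₁ = ∂A₃/∂v − ∂A₂/∂w = 2*u*v - 5
(∇×A)₂ = ∂A₁/∂w − ∂A₃/∂u = 15*w^2
(∇×A)₃ = ∂A₂/∂u − ∂A₁/∂v = 3*u^2 + 8*u*v - 2*v*w
∇×A = (2*u*v - 5, 15*w^2, 3*u^2 + 8*u*v - 2*v*w)
At (3, 2, 1): (7, 15, 71).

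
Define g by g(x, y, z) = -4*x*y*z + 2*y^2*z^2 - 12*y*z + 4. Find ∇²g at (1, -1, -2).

∂²g/∂x² = 0
∂²g/∂y² = 4*z^2
∂²g/∂z² = 4*y^2
∇²g = 4*y^2 + 4*z^2
At (1, -1, -2): 20.

20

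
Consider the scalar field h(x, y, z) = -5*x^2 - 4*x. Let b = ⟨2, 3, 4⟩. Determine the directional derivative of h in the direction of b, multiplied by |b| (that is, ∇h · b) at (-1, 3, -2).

∂h/∂x = -10*x - 4
∂h/∂y = 0
∂h/∂z = 0
∇h at (-1, 3, -2) = (6, 0, 0)
∇h · b = (6)(2) + (0)(3) + (0)(4) = 12

12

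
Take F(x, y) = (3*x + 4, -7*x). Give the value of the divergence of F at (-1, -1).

3

∂F₁/∂x = 3
∂F₂/∂y = 0
∇·F = 3
At (-1, -1): 3.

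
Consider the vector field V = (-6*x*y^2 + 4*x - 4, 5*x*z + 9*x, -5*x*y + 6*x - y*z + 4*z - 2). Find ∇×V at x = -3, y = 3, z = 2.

(28, 9, -89)

(∇×V)₁ = ∂V₃/∂y − ∂V₂/∂z = -10*x - z
(∇×V)₂ = ∂V₁/∂z − ∂V₃/∂x = 5*y - 6
(∇×V)₃ = ∂V₂/∂x − ∂V₁/∂y = 12*x*y + 5*z + 9
∇×V = (-10*x - z, 5*y - 6, 12*x*y + 5*z + 9)
At (-3, 3, 2): (28, 9, -89).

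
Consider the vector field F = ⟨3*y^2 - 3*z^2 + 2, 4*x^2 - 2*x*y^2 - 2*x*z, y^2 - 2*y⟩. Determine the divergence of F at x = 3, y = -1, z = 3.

12

∂F₁/∂x = 0
∂F₂/∂y = -4*x*y
∂F₃/∂z = 0
∇·F = -4*x*y
At (3, -1, 3): 12.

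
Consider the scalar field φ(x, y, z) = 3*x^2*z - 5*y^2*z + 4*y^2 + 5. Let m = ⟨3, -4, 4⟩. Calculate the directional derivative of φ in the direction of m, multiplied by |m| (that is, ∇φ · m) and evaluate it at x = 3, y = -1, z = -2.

92

∂φ/∂x = 6*x*z
∂φ/∂y = -10*y*z + 8*y
∂φ/∂z = 3*x^2 - 5*y^2
∇φ at (3, -1, -2) = (-36, -28, 22)
∇φ · m = (-36)(3) + (-28)(-4) + (22)(4) = 92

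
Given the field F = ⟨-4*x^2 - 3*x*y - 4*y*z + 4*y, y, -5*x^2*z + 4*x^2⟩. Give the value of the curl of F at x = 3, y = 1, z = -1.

(0, -58, 1)

(∇×F)₁ = ∂F₃/∂y − ∂F₂/∂z = 0
(∇×F)₂ = ∂F₁/∂z − ∂F₃/∂x = 10*x*z - 8*x - 4*y
(∇×F)₃ = ∂F₂/∂x − ∂F₁/∂y = 3*x + 4*z - 4
∇×F = (0, 10*x*z - 8*x - 4*y, 3*x + 4*z - 4)
At (3, 1, -1): (0, -58, 1).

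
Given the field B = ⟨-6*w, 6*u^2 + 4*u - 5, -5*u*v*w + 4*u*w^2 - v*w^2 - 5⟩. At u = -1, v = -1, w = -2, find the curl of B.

(-14, -12, -8)

(∇×B)₁ = ∂B₃/∂v − ∂B₂/∂w = -5*u*w - w^2
(∇×B)₂ = ∂B₁/∂w − ∂B₃/∂u = 5*v*w - 4*w^2 - 6
(∇×B)₃ = ∂B₂/∂u − ∂B₁/∂v = 12*u + 4
∇×B = (-5*u*w - w^2, 5*v*w - 4*w^2 - 6, 12*u + 4)
At (-1, -1, -2): (-14, -12, -8).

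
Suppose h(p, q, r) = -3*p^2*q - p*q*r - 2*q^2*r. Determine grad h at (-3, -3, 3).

(-45, 18, -27)

∂h/∂p = -6*p*q - q*r
∂h/∂q = -3*p^2 - p*r - 4*q*r
∂h/∂r = -p*q - 2*q^2
∇h = (-6*p*q - q*r, -3*p^2 - p*r - 4*q*r, -p*q - 2*q^2)
At (-3, -3, 3): (-45, 18, -27).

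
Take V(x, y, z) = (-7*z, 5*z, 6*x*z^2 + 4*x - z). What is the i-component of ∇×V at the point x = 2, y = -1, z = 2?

(∇×V)_1 = ∂V₃/∂y − ∂V₂/∂z
= 0 − (5)
= -5
At (2, -1, 2): -5.

-5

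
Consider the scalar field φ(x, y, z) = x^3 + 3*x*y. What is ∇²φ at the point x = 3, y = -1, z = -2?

∂²φ/∂x² = 6*x
∂²φ/∂y² = 0
∂²φ/∂z² = 0
∇²φ = 6*x
At (3, -1, -2): 18.

18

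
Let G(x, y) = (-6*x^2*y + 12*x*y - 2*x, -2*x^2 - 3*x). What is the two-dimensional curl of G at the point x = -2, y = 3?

53

∂G₂/∂x = -4*x - 3
∂G₁/∂y = -6*x^2 + 12*x
Scalar curl = 6*x^2 - 16*x - 3
At (-2, 3): 53.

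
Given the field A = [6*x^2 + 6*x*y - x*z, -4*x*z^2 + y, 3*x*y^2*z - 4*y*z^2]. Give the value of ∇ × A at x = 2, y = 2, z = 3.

(84, -38, -48)

(∇×A)₁ = ∂A₃/∂y − ∂A₂/∂z = 6*x*y*z + 8*x*z - 4*z^2
(∇×A)₂ = ∂A₁/∂z − ∂A₃/∂x = -x - 3*y^2*z
(∇×A)₃ = ∂A₂/∂x − ∂A₁/∂y = -6*x - 4*z^2
∇×A = (6*x*y*z + 8*x*z - 4*z^2, -x - 3*y^2*z, -6*x - 4*z^2)
At (2, 2, 3): (84, -38, -48).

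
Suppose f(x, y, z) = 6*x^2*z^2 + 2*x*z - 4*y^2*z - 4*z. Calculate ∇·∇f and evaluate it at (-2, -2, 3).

∂²f/∂x² = 12*z^2
∂²f/∂y² = -8*z
∂²f/∂z² = 12*x^2
∇²f = 12*x^2 + 12*z^2 - 8*z
At (-2, -2, 3): 132.

132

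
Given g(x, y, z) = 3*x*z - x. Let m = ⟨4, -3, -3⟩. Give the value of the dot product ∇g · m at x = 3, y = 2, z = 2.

-7

∂g/∂x = 3*z - 1
∂g/∂y = 0
∂g/∂z = 3*x
∇g at (3, 2, 2) = (5, 0, 9)
∇g · m = (5)(4) + (0)(-3) + (9)(-3) = -7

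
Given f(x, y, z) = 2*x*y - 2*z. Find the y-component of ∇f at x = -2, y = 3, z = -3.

(∇f)_2 = ∂f/∂y = 2*x
At (-2, 3, -3): -4.

-4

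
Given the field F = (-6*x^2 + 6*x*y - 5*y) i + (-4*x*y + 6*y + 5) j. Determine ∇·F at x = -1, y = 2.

34

∂F₁/∂x = -12*x + 6*y
∂F₂/∂y = -4*x + 6
∇·F = -16*x + 6*y + 6
At (-1, 2): 34.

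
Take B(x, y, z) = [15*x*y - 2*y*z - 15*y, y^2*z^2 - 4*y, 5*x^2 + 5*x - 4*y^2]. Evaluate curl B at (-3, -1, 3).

(∇×B)₁ = ∂B₃/∂y − ∂B₂/∂z = -2*y^2*z - 8*y
(∇×B)₂ = ∂B₁/∂z − ∂B₃/∂x = -10*x - 2*y - 5
(∇×B)₃ = ∂B₂/∂x − ∂B₁/∂y = -15*x + 2*z + 15
∇×B = (-2*y^2*z - 8*y, -10*x - 2*y - 5, -15*x + 2*z + 15)
At (-3, -1, 3): (2, 27, 66).

(2, 27, 66)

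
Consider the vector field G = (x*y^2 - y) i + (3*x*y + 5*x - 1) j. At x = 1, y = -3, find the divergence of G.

12

∂G₁/∂x = y^2
∂G₂/∂y = 3*x
∇·G = 3*x + y^2
At (1, -3): 12.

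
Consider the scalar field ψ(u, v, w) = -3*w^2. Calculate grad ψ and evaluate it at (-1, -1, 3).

∂ψ/∂u = 0
∂ψ/∂v = 0
∂ψ/∂w = -6*w
∇ψ = (0, 0, -6*w)
At (-1, -1, 3): (0, 0, -18).

(0, 0, -18)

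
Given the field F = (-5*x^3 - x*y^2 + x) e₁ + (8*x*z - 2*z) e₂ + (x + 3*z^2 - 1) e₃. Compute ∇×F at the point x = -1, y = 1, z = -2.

(10, -1, -18)

(∇×F)₁ = ∂F₃/∂y − ∂F₂/∂z = -8*x + 2
(∇×F)₂ = ∂F₁/∂z − ∂F₃/∂x = -1
(∇×F)₃ = ∂F₂/∂x − ∂F₁/∂y = 2*x*y + 8*z
∇×F = (-8*x + 2, -1, 2*x*y + 8*z)
At (-1, 1, -2): (10, -1, -18).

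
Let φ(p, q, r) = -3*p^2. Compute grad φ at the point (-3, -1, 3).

∂φ/∂p = -6*p
∂φ/∂q = 0
∂φ/∂r = 0
∇φ = (-6*p, 0, 0)
At (-3, -1, 3): (18, 0, 0).

(18, 0, 0)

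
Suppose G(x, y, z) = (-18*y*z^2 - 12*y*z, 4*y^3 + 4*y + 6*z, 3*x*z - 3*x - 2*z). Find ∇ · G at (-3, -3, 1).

∂G₁/∂x = 0
∂G₂/∂y = 12*y^2 + 4
∂G₃/∂z = 3*x - 2
∇·G = 3*x + 12*y^2 + 2
At (-3, -3, 1): 101.

101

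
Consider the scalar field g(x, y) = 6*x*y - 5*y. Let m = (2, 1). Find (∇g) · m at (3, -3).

-23

∂g/∂x = 6*y
∂g/∂y = 6*x - 5
∇g at (3, -3) = (-18, 13)
∇g · m = (-18)(2) + (13)(1) = -23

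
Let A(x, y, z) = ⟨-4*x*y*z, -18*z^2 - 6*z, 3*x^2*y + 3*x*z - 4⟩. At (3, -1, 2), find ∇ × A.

(105, 24, 24)

(∇×A)₁ = ∂A₃/∂y − ∂A₂/∂z = 3*x^2 + 36*z + 6
(∇×A)₂ = ∂A₁/∂z − ∂A₃/∂x = -10*x*y - 3*z
(∇×A)₃ = ∂A₂/∂x − ∂A₁/∂y = 4*x*z
∇×A = (3*x^2 + 36*z + 6, -10*x*y - 3*z, 4*x*z)
At (3, -1, 2): (105, 24, 24).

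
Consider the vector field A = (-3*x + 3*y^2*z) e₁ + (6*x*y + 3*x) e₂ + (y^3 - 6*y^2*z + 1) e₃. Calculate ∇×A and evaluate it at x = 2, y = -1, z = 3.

(∇×A)₁ = ∂A₃/∂y − ∂A₂/∂z = 3*y^2 - 12*y*z
(∇×A)₂ = ∂A₁/∂z − ∂A₃/∂x = 3*y^2
(∇×A)₃ = ∂A₂/∂x − ∂A₁/∂y = -6*y*z + 6*y + 3
∇×A = (3*y^2 - 12*y*z, 3*y^2, -6*y*z + 6*y + 3)
At (2, -1, 3): (39, 3, 15).

(39, 3, 15)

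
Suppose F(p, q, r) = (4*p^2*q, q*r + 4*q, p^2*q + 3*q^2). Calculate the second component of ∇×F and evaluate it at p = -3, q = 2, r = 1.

(∇×F)_2 = ∂F₁/∂r − ∂F₃/∂p
= 0 − (2*p*q)
= -2*p*q
At (-3, 2, 1): 12.

12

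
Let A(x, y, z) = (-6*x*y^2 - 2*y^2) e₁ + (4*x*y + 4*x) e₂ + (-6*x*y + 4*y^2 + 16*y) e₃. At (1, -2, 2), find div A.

-20

∂A₁/∂x = -6*y^2
∂A₂/∂y = 4*x
∂A₃/∂z = 0
∇·A = 4*x - 6*y^2
At (1, -2, 2): -20.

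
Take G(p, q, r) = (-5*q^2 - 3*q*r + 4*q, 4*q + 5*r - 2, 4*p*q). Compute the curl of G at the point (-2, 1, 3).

(∇×G)₁ = ∂G₃/∂q − ∂G₂/∂r = 4*p - 5
(∇×G)₂ = ∂G₁/∂r − ∂G₃/∂p = -7*q
(∇×G)₃ = ∂G₂/∂p − ∂G₁/∂q = 10*q + 3*r - 4
∇×G = (4*p - 5, -7*q, 10*q + 3*r - 4)
At (-2, 1, 3): (-13, -7, 15).

(-13, -7, 15)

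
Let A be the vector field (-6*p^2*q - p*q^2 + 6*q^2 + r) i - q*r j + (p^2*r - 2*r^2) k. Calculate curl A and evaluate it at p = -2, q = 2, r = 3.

(∇×A)₁ = ∂A₃/∂q − ∂A₂/∂r = q
(∇×A)₂ = ∂A₁/∂r − ∂A₃/∂p = -2*p*r + 1
(∇×A)₃ = ∂A₂/∂p − ∂A₁/∂q = 6*p^2 + 2*p*q - 12*q
∇×A = (q, -2*p*r + 1, 6*p^2 + 2*p*q - 12*q)
At (-2, 2, 3): (2, 13, -8).

(2, 13, -8)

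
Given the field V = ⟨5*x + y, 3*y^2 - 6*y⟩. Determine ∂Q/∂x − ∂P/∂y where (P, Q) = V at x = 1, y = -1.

∂V₂/∂x = 0
∂V₁/∂y = 1
Scalar curl = -1
At (1, -1): -1.

-1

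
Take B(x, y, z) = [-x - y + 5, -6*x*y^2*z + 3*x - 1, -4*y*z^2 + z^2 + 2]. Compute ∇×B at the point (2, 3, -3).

(∇×B)₁ = ∂B₃/∂y − ∂B₂/∂z = 6*x*y^2 - 4*z^2
(∇×B)₂ = ∂B₁/∂z − ∂B₃/∂x = 0
(∇×B)₃ = ∂B₂/∂x − ∂B₁/∂y = -6*y^2*z + 4
∇×B = (6*x*y^2 - 4*z^2, 0, -6*y^2*z + 4)
At (2, 3, -3): (72, 0, 166).

(72, 0, 166)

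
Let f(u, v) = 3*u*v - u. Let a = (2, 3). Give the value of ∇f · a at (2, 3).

34

∂f/∂u = 3*v - 1
∂f/∂v = 3*u
∇f at (2, 3) = (8, 6)
∇f · a = (8)(2) + (6)(3) = 34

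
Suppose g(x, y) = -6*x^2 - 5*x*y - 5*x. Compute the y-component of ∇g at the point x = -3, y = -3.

15

(∇g)_2 = ∂g/∂y = -5*x
At (-3, -3): 15.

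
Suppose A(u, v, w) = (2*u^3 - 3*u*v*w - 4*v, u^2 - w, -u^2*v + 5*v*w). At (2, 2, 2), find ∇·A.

∂A₁/∂u = 6*u^2 - 3*v*w
∂A₂/∂v = 0
∂A₃/∂w = 5*v
∇·A = 6*u^2 - 3*v*w + 5*v
At (2, 2, 2): 22.

22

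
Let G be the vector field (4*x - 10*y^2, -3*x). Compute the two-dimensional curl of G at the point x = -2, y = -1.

-23

∂G₂/∂x = -3
∂G₁/∂y = -20*y
Scalar curl = 20*y - 3
At (-2, -1): -23.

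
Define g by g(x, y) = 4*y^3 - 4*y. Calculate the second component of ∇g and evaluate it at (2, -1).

8

(∇g)_2 = ∂g/∂y = 12*y^2 - 4
At (2, -1): 8.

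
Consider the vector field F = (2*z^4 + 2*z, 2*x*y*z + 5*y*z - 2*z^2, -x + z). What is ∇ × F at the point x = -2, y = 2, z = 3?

(∇×F)₁ = ∂F₃/∂y − ∂F₂/∂z = -2*x*y - 5*y + 4*z
(∇×F)₂ = ∂F₁/∂z − ∂F₃/∂x = 8*z^3 + 3
(∇×F)₃ = ∂F₂/∂x − ∂F₁/∂y = 2*y*z
∇×F = (-2*x*y - 5*y + 4*z, 8*z^3 + 3, 2*y*z)
At (-2, 2, 3): (10, 219, 12).

(10, 219, 12)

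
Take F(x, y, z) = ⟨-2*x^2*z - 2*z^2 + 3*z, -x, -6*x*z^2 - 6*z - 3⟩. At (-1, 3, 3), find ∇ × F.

(0, 43, -1)

(∇×F)₁ = ∂F₃/∂y − ∂F₂/∂z = 0
(∇×F)₂ = ∂F₁/∂z − ∂F₃/∂x = -2*x^2 + 6*z^2 - 4*z + 3
(∇×F)₃ = ∂F₂/∂x − ∂F₁/∂y = -1
∇×F = (0, -2*x^2 + 6*z^2 - 4*z + 3, -1)
At (-1, 3, 3): (0, 43, -1).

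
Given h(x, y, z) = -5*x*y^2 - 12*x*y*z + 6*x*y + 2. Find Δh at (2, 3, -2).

∂²h/∂x² = 0
∂²h/∂y² = -10*x
∂²h/∂z² = 0
∇²h = -10*x
At (2, 3, -2): -20.

-20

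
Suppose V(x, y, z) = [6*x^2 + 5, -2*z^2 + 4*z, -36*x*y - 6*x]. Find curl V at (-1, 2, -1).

(∇×V)₁ = ∂V₃/∂y − ∂V₂/∂z = -36*x + 4*z - 4
(∇×V)₂ = ∂V₁/∂z − ∂V₃/∂x = 36*y + 6
(∇×V)₃ = ∂V₂/∂x − ∂V₁/∂y = 0
∇×V = (-36*x + 4*z - 4, 36*y + 6, 0)
At (-1, 2, -1): (28, 78, 0).

(28, 78, 0)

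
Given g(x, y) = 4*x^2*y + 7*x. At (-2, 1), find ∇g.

(-9, 16)

∂g/∂x = 8*x*y + 7
∂g/∂y = 4*x^2
∇g = (8*x*y + 7, 4*x^2)
At (-2, 1): (-9, 16).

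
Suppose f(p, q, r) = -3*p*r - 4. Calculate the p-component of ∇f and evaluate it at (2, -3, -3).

(∇f)_1 = ∂f/∂p = -3*r
At (2, -3, -3): 9.

9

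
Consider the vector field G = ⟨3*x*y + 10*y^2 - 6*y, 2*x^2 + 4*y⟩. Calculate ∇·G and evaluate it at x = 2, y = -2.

∂G₁/∂x = 3*y
∂G₂/∂y = 4
∇·G = 3*y + 4
At (2, -2): -2.

-2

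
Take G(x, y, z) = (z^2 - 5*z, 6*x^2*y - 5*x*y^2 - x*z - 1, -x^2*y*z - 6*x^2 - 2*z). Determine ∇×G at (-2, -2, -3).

(10, -59, 31)

(∇×G)₁ = ∂G₃/∂y − ∂G₂/∂z = -x^2*z + x
(∇×G)₂ = ∂G₁/∂z − ∂G₃/∂x = 2*x*y*z + 12*x + 2*z - 5
(∇×G)₃ = ∂G₂/∂x − ∂G₁/∂y = 12*x*y - 5*y^2 - z
∇×G = (-x^2*z + x, 2*x*y*z + 12*x + 2*z - 5, 12*x*y - 5*y^2 - z)
At (-2, -2, -3): (10, -59, 31).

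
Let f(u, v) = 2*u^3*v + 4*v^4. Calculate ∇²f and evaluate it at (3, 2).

264

∂²f/∂u² = 12*u*v
∂²f/∂v² = 48*v^2
∇²f = 12*u*v + 48*v^2
At (3, 2): 264.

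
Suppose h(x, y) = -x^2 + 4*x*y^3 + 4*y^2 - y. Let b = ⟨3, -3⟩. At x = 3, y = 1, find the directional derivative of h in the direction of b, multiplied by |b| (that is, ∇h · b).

∂h/∂x = -2*x + 4*y^3
∂h/∂y = 12*x*y^2 + 8*y - 1
∇h at (3, 1) = (-2, 43)
∇h · b = (-2)(3) + (43)(-3) = -135

-135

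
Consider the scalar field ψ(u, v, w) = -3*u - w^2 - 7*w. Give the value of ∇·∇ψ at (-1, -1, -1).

∂²ψ/∂u² = 0
∂²ψ/∂v² = 0
∂²ψ/∂w² = -2
∇²ψ = -2
At (-1, -1, -1): -2.

-2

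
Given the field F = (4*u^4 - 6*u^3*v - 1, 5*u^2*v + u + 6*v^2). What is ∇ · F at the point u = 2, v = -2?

∂F₁/∂u = 16*u^3 - 18*u^2*v
∂F₂/∂v = 5*u^2 + 12*v
∇·F = 16*u^3 - 18*u^2*v + 5*u^2 + 12*v
At (2, -2): 268.

268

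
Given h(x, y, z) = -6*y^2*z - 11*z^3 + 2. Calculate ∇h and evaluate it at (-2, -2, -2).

∂h/∂x = 0
∂h/∂y = -12*y*z
∂h/∂z = -6*y^2 - 33*z^2
∇h = (0, -12*y*z, -6*y^2 - 33*z^2)
At (-2, -2, -2): (0, -48, -156).

(0, -48, -156)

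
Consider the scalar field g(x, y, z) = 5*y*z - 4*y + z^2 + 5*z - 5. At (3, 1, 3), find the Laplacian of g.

2

∂²g/∂x² = 0
∂²g/∂y² = 0
∂²g/∂z² = 2
∇²g = 2
At (3, 1, 3): 2.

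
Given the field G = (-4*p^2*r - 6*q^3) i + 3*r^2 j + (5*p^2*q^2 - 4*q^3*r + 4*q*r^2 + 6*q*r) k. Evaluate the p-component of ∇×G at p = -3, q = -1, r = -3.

(∇×G)_1 = ∂G₃/∂q − ∂G₂/∂r
= 10*p^2*q - 12*q^2*r + 4*r^2 + 6*r − (6*r)
= 10*p^2*q - 12*q^2*r + 4*r^2
At (-3, -1, -3): -18.

-18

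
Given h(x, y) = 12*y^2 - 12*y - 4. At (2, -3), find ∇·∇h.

24

∂²h/∂x² = 0
∂²h/∂y² = 24
∇²h = 24
At (2, -3): 24.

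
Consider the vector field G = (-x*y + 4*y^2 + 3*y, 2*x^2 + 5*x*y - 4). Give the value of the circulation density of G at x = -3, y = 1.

∂G₂/∂x = 4*x + 5*y
∂G₁/∂y = -x + 8*y + 3
Scalar curl = 5*x - 3*y - 3
At (-3, 1): -21.

-21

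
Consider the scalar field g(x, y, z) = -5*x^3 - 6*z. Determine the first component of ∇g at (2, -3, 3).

-60

(∇g)_1 = ∂g/∂x = -15*x^2
At (2, -3, 3): -60.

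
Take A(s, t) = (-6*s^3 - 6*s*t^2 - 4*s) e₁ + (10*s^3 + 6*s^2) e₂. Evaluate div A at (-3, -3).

∂A₁/∂s = -18*s^2 - 6*t^2 - 4
∂A₂/∂t = 0
∇·A = -18*s^2 - 6*t^2 - 4
At (-3, -3): -220.

-220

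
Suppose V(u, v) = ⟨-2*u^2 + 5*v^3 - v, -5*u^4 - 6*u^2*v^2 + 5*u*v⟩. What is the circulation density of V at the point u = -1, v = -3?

-21

∂V₂/∂u = -20*u^3 - 12*u*v^2 + 5*v
∂V₁/∂v = 15*v^2 - 1
Scalar curl = -20*u^3 - 12*u*v^2 - 15*v^2 + 5*v + 1
At (-1, -3): -21.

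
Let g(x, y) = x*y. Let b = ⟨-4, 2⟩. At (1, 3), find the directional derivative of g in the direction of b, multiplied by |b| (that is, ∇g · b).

-10

∂g/∂x = y
∂g/∂y = x
∇g at (1, 3) = (3, 1)
∇g · b = (3)(-4) + (1)(2) = -10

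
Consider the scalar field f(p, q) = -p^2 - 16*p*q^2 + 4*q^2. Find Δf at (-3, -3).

∂²f/∂p² = -2
∂²f/∂q² = 8*(-4*p + 1)
∇²f = -32*p + 6
At (-3, -3): 102.

102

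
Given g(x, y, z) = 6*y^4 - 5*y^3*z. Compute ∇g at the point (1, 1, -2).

∂g/∂x = 0
∂g/∂y = 24*y^3 - 15*y^2*z
∂g/∂z = -5*y^3
∇g = (0, 24*y^3 - 15*y^2*z, -5*y^3)
At (1, 1, -2): (0, 54, -5).

(0, 54, -5)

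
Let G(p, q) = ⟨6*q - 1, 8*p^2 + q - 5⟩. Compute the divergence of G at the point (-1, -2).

∂G₁/∂p = 0
∂G₂/∂q = 1
∇·G = 1
At (-1, -2): 1.

1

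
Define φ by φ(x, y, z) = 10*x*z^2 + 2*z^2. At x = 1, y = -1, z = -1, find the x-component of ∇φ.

(∇φ)_1 = ∂φ/∂x = 10*z^2
At (1, -1, -1): 10.

10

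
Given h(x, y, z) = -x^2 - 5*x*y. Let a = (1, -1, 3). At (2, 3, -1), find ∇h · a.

-9

∂h/∂x = -2*x - 5*y
∂h/∂y = -5*x
∂h/∂z = 0
∇h at (2, 3, -1) = (-19, -10, 0)
∇h · a = (-19)(1) + (-10)(-1) + (0)(3) = -9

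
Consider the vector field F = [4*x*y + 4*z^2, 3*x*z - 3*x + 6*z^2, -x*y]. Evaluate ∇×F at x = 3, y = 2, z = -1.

(0, -6, -18)

(∇×F)₁ = ∂F₃/∂y − ∂F₂/∂z = -4*x - 12*z
(∇×F)₂ = ∂F₁/∂z − ∂F₃/∂x = y + 8*z
(∇×F)₃ = ∂F₂/∂x − ∂F₁/∂y = -4*x + 3*z - 3
∇×F = (-4*x - 12*z, y + 8*z, -4*x + 3*z - 3)
At (3, 2, -1): (0, -6, -18).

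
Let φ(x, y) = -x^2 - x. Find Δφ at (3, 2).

∂²φ/∂x² = -2
∂²φ/∂y² = 0
∇²φ = -2
At (3, 2): -2.

-2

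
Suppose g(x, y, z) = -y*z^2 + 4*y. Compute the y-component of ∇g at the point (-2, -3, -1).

(∇g)_2 = ∂g/∂y = -z^2 + 4
At (-2, -3, -1): 3.

3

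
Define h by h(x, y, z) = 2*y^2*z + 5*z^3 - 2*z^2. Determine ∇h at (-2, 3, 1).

(0, 12, 29)

∂h/∂x = 0
∂h/∂y = 4*y*z
∂h/∂z = 2*y^2 + 15*z^2 - 4*z
∇h = (0, 4*y*z, 2*y^2 + 15*z^2 - 4*z)
At (-2, 3, 1): (0, 12, 29).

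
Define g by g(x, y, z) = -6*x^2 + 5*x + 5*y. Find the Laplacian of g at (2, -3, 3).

∂²g/∂x² = -12
∂²g/∂y² = 0
∂²g/∂z² = 0
∇²g = -12
At (2, -3, 3): -12.

-12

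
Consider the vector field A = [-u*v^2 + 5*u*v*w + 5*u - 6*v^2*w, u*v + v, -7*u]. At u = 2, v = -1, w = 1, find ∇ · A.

∂A₁/∂u = -v^2 + 5*v*w + 5
∂A₂/∂v = u + 1
∂A₃/∂w = 0
∇·A = u - v^2 + 5*v*w + 6
At (2, -1, 1): 2.

2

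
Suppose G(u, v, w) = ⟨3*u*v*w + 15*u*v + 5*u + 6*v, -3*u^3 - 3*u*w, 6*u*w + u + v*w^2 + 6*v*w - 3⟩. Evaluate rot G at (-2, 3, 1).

(1, -25, -9)

(∇×G)₁ = ∂G₃/∂v − ∂G₂/∂w = 3*u + w^2 + 6*w
(∇×G)₂ = ∂G₁/∂w − ∂G₃/∂u = 3*u*v - 6*w - 1
(∇×G)₃ = ∂G₂/∂u − ∂G₁/∂v = -9*u^2 - 3*u*w - 15*u - 3*w - 6
∇×G = (3*u + w^2 + 6*w, 3*u*v - 6*w - 1, -9*u^2 - 3*u*w - 15*u - 3*w - 6)
At (-2, 3, 1): (1, -25, -9).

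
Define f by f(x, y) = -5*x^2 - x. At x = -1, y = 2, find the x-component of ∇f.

9

(∇f)_1 = ∂f/∂x = -10*x - 1
At (-1, 2): 9.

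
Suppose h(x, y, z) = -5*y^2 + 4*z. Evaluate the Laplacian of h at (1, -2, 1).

-10

∂²h/∂x² = 0
∂²h/∂y² = -10
∂²h/∂z² = 0
∇²h = -10
At (1, -2, 1): -10.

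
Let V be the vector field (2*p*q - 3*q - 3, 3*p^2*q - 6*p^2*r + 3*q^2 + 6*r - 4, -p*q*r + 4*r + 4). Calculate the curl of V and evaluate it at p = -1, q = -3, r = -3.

(-3, 9, -13)

(∇×V)₁ = ∂V₃/∂q − ∂V₂/∂r = 6*p^2 - p*r - 6
(∇×V)₂ = ∂V₁/∂r − ∂V₃/∂p = q*r
(∇×V)₃ = ∂V₂/∂p − ∂V₁/∂q = 6*p*q - 12*p*r - 2*p + 3
∇×V = (6*p^2 - p*r - 6, q*r, 6*p*q - 12*p*r - 2*p + 3)
At (-1, -3, -3): (-3, 9, -13).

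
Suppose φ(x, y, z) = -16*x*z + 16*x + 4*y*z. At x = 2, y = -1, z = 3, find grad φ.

∂φ/∂x = -16*z + 16
∂φ/∂y = 4*z
∂φ/∂z = -16*x + 4*y
∇φ = (-16*z + 16, 4*z, -16*x + 4*y)
At (2, -1, 3): (-32, 12, -36).

(-32, 12, -36)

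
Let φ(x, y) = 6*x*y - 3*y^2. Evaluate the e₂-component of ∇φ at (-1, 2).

-18

(∇φ)_2 = ∂φ/∂y = 6*x - 6*y
At (-1, 2): -18.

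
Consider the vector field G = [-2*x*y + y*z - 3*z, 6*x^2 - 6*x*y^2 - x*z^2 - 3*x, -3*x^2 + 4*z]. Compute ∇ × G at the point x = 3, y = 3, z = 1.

(6, 18, -17)

(∇×G)₁ = ∂G₃/∂y − ∂G₂/∂z = 2*x*z
(∇×G)₂ = ∂G₁/∂z − ∂G₃/∂x = 6*x + y - 3
(∇×G)₃ = ∂G₂/∂x − ∂G₁/∂y = 14*x - 6*y^2 - z^2 - z - 3
∇×G = (2*x*z, 6*x + y - 3, 14*x - 6*y^2 - z^2 - z - 3)
At (3, 3, 1): (6, 18, -17).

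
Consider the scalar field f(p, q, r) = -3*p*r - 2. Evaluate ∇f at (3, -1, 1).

∂f/∂p = -3*r
∂f/∂q = 0
∂f/∂r = -3*p
∇f = (-3*r, 0, -3*p)
At (3, -1, 1): (-3, 0, -9).

(-3, 0, -9)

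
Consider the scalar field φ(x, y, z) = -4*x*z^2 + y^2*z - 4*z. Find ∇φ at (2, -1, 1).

(-4, -2, -19)

∂φ/∂x = -4*z^2
∂φ/∂y = 2*y*z
∂φ/∂z = -8*x*z + y^2 - 4
∇φ = (-4*z^2, 2*y*z, -8*x*z + y^2 - 4)
At (2, -1, 1): (-4, -2, -19).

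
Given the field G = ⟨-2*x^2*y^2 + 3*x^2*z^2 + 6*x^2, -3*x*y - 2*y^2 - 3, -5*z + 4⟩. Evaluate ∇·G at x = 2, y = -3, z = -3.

61

∂G₁/∂x = -4*x*y^2 + 6*x*z^2 + 12*x
∂G₂/∂y = -3*x - 4*y
∂G₃/∂z = -5
∇·G = -4*x*y^2 + 6*x*z^2 + 9*x - 4*y - 5
At (2, -3, -3): 61.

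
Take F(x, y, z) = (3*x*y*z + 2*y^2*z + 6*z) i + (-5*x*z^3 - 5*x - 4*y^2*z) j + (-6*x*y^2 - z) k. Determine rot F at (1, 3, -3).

(135, 87, 175)

(∇×F)₁ = ∂F₃/∂y − ∂F₂/∂z = -12*x*y + 15*x*z^2 + 4*y^2
(∇×F)₂ = ∂F₁/∂z − ∂F₃/∂x = 3*x*y + 8*y^2 + 6
(∇×F)₃ = ∂F₂/∂x − ∂F₁/∂y = -3*x*z - 4*y*z - 5*z^3 - 5
∇×F = (-12*x*y + 15*x*z^2 + 4*y^2, 3*x*y + 8*y^2 + 6, -3*x*z - 4*y*z - 5*z^3 - 5)
At (1, 3, -3): (135, 87, 175).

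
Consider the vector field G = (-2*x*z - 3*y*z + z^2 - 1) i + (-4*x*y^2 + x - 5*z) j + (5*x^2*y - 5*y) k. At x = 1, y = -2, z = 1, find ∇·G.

∂G₁/∂x = -2*z
∂G₂/∂y = -8*x*y
∂G₃/∂z = 0
∇·G = -8*x*y - 2*z
At (1, -2, 1): 14.

14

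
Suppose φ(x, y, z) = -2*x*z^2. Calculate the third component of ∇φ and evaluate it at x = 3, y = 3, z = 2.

(∇φ)_3 = ∂φ/∂z = -4*x*z
At (3, 3, 2): -24.

-24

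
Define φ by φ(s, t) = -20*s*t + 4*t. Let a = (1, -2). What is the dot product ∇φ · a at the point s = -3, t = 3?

-188

∂φ/∂s = -20*t
∂φ/∂t = -20*s + 4
∇φ at (-3, 3) = (-60, 64)
∇φ · a = (-60)(1) + (64)(-2) = -188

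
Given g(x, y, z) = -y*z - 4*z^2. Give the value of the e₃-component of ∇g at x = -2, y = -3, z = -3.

27

(∇g)_3 = ∂g/∂z = -y - 8*z
At (-2, -3, -3): 27.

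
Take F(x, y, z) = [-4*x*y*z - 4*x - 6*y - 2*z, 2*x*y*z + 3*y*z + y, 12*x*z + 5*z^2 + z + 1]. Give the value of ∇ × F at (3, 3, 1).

(∇×F)₁ = ∂F₃/∂y − ∂F₂/∂z = -2*x*y - 3*y
(∇×F)₂ = ∂F₁/∂z − ∂F₃/∂x = -4*x*y - 12*z - 2
(∇×F)₃ = ∂F₂/∂x − ∂F₁/∂y = 4*x*z + 2*y*z + 6
∇×F = (-2*x*y - 3*y, -4*x*y - 12*z - 2, 4*x*z + 2*y*z + 6)
At (3, 3, 1): (-27, -50, 24).

(-27, -50, 24)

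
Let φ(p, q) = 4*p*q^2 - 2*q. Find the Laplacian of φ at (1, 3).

∂²φ/∂p² = 0
∂²φ/∂q² = 8*p
∇²φ = 8*p
At (1, 3): 8.

8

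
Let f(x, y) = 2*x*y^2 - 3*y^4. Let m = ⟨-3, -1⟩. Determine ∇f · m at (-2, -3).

∂f/∂x = 2*y^2
∂f/∂y = 4*x*y - 12*y^3
∇f at (-2, -3) = (18, 348)
∇f · m = (18)(-3) + (348)(-1) = -402

-402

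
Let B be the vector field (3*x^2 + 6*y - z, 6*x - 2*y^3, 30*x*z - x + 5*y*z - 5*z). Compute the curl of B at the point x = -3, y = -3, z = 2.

(∇×B)₁ = ∂B₃/∂y − ∂B₂/∂z = 5*z
(∇×B)₂ = ∂B₁/∂z − ∂B₃/∂x = -30*z
(∇×B)₃ = ∂B₂/∂x − ∂B₁/∂y = 0
∇×B = (5*z, -30*z, 0)
At (-3, -3, 2): (10, -60, 0).

(10, -60, 0)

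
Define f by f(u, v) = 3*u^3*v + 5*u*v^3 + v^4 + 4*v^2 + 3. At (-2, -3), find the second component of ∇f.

(∇f)_2 = ∂f/∂v = 3*u^3 + 15*u*v^2 + 4*v^3 + 8*v
At (-2, -3): -426.

-426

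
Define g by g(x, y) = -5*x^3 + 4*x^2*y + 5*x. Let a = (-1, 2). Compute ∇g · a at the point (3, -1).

∂g/∂x = -15*x^2 + 8*x*y + 5
∂g/∂y = 4*x^2
∇g at (3, -1) = (-154, 36)
∇g · a = (-154)(-1) + (36)(2) = 226

226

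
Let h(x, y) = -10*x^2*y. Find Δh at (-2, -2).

40

∂²h/∂x² = -20*y
∂²h/∂y² = 0
∇²h = -20*y
At (-2, -2): 40.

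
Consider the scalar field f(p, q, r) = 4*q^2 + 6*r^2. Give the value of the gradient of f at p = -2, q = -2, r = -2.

∂f/∂p = 0
∂f/∂q = 8*q
∂f/∂r = 12*r
∇f = (0, 8*q, 12*r)
At (-2, -2, -2): (0, -16, -24).

(0, -16, -24)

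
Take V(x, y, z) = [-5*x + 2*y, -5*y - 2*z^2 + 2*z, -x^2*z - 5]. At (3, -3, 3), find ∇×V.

(10, 18, -2)

(∇×V)₁ = ∂V₃/∂y − ∂V₂/∂z = 4*z - 2
(∇×V)₂ = ∂V₁/∂z − ∂V₃/∂x = 2*x*z
(∇×V)₃ = ∂V₂/∂x − ∂V₁/∂y = -2
∇×V = (4*z - 2, 2*x*z, -2)
At (3, -3, 3): (10, 18, -2).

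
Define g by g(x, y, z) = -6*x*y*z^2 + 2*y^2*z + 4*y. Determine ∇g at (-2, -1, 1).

(6, 12, -22)

∂g/∂x = -6*y*z^2
∂g/∂y = -6*x*z^2 + 4*y*z + 4
∂g/∂z = -12*x*y*z + 2*y^2
∇g = (-6*y*z^2, -6*x*z^2 + 4*y*z + 4, -12*x*y*z + 2*y^2)
At (-2, -1, 1): (6, 12, -22).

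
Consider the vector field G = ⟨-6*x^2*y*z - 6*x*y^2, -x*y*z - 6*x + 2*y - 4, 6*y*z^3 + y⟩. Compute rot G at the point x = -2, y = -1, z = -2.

(-45, 24, -32)

(∇×G)₁ = ∂G₃/∂y − ∂G₂/∂z = x*y + 6*z^3 + 1
(∇×G)₂ = ∂G₁/∂z − ∂G₃/∂x = -6*x^2*y
(∇×G)₃ = ∂G₂/∂x − ∂G₁/∂y = 6*x^2*z + 12*x*y - y*z - 6
∇×G = (x*y + 6*z^3 + 1, -6*x^2*y, 6*x^2*z + 12*x*y - y*z - 6)
At (-2, -1, -2): (-45, 24, -32).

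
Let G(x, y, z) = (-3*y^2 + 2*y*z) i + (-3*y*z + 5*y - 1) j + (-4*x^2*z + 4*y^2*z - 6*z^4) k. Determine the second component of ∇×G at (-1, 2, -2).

(∇×G)_2 = ∂G₁/∂z − ∂G₃/∂x
= 2*y − (-8*x*z)
= 8*x*z + 2*y
At (-1, 2, -2): 20.

20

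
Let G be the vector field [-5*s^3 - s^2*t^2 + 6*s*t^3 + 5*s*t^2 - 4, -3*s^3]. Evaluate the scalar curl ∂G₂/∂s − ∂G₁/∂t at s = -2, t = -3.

204

∂G₂/∂s = -9*s^2
∂G₁/∂t = -2*s^2*t + 18*s*t^2 + 10*s*t
Scalar curl = 2*s^2*t - 9*s^2 - 18*s*t^2 - 10*s*t
At (-2, -3): 204.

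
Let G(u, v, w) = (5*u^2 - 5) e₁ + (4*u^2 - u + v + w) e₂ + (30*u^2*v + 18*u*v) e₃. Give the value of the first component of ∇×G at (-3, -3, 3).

215

(∇×G)_1 = ∂G₃/∂v − ∂G₂/∂w
= 30*u^2 + 18*u − (1)
= 30*u^2 + 18*u - 1
At (-3, -3, 3): 215.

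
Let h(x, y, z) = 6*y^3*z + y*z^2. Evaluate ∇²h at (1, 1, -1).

∂²h/∂x² = 0
∂²h/∂y² = 36*y*z
∂²h/∂z² = 2*y
∇²h = 36*y*z + 2*y
At (1, 1, -1): -34.

-34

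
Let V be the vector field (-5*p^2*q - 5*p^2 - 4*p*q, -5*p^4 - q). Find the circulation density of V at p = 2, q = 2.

∂V₂/∂p = -20*p^3
∂V₁/∂q = -5*p^2 - 4*p
Scalar curl = -20*p^3 + 5*p^2 + 4*p
At (2, 2): -132.

-132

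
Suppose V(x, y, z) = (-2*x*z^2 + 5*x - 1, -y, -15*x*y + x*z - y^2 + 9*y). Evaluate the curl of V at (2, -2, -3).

(∇×V)₁ = ∂V₃/∂y − ∂V₂/∂z = -15*x - 2*y + 9
(∇×V)₂ = ∂V₁/∂z − ∂V₃/∂x = -4*x*z + 15*y - z
(∇×V)₃ = ∂V₂/∂x − ∂V₁/∂y = 0
∇×V = (-15*x - 2*y + 9, -4*x*z + 15*y - z, 0)
At (2, -2, -3): (-17, -3, 0).

(-17, -3, 0)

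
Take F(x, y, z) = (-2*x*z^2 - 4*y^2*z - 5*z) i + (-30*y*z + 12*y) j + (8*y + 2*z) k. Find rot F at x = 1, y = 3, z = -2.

(98, -33, -48)

(∇×F)₁ = ∂F₃/∂y − ∂F₂/∂z = 30*y + 8
(∇×F)₂ = ∂F₁/∂z − ∂F₃/∂x = -4*x*z - 4*y^2 - 5
(∇×F)₃ = ∂F₂/∂x − ∂F₁/∂y = 8*y*z
∇×F = (30*y + 8, -4*x*z - 4*y^2 - 5, 8*y*z)
At (1, 3, -2): (98, -33, -48).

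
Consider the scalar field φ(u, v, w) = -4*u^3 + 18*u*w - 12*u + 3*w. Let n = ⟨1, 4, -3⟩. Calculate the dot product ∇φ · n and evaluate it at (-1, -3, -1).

3

∂φ/∂u = -12*u^2 + 18*w - 12
∂φ/∂v = 0
∂φ/∂w = 18*u + 3
∇φ at (-1, -3, -1) = (-42, 0, -15)
∇φ · n = (-42)(1) + (0)(4) + (-15)(-3) = 3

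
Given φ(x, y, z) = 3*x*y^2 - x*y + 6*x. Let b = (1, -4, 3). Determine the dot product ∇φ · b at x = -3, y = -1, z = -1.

-74

∂φ/∂x = 3*y^2 - y + 6
∂φ/∂y = 6*x*y - x
∂φ/∂z = 0
∇φ at (-3, -1, -1) = (10, 21, 0)
∇φ · b = (10)(1) + (21)(-4) + (0)(3) = -74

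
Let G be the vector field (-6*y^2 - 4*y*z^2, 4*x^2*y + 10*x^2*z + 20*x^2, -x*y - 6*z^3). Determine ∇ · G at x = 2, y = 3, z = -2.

∂G₁/∂x = 0
∂G₂/∂y = 4*x^2
∂G₃/∂z = -18*z^2
∇·G = 4*x^2 - 18*z^2
At (2, 3, -2): -56.

-56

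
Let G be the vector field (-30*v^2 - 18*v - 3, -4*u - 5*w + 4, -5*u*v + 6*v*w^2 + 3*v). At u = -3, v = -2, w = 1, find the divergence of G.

∂G₁/∂u = 0
∂G₂/∂v = 0
∂G₃/∂w = 12*v*w
∇·G = 12*v*w
At (-3, -2, 1): -24.

-24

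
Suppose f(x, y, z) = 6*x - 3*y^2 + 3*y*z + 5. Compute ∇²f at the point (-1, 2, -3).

∂²f/∂x² = 0
∂²f/∂y² = -6
∂²f/∂z² = 0
∇²f = -6
At (-1, 2, -3): -6.

-6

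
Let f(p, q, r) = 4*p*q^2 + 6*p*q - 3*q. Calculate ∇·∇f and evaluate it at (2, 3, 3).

∂²f/∂p² = 0
∂²f/∂q² = 8*p
∂²f/∂r² = 0
∇²f = 8*p
At (2, 3, 3): 16.

16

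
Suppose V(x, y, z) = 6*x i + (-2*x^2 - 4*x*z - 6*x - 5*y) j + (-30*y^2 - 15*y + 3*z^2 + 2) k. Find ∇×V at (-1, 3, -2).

(-199, 0, 6)

(∇×V)₁ = ∂V₃/∂y − ∂V₂/∂z = 4*x - 60*y - 15
(∇×V)₂ = ∂V₁/∂z − ∂V₃/∂x = 0
(∇×V)₃ = ∂V₂/∂x − ∂V₁/∂y = -4*x - 4*z - 6
∇×V = (4*x - 60*y - 15, 0, -4*x - 4*z - 6)
At (-1, 3, -2): (-199, 0, 6).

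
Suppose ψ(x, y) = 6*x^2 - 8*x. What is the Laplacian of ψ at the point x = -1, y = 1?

12

∂²ψ/∂x² = 12
∂²ψ/∂y² = 0
∇²ψ = 12
At (-1, 1): 12.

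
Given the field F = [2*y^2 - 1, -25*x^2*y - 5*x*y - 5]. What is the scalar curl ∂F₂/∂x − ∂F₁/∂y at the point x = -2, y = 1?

91

∂F₂/∂x = -50*x*y - 5*y
∂F₁/∂y = 4*y
Scalar curl = -50*x*y - 9*y
At (-2, 1): 91.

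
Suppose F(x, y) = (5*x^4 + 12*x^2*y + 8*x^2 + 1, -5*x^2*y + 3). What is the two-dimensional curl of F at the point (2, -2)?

-8

∂F₂/∂x = -10*x*y
∂F₁/∂y = 12*x^2
Scalar curl = -12*x^2 - 10*x*y
At (2, -2): -8.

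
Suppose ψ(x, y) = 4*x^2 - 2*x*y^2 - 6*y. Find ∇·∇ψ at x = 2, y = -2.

0

∂²ψ/∂x² = 8
∂²ψ/∂y² = -4*x
∇²ψ = -4*x + 8
At (2, -2): 0.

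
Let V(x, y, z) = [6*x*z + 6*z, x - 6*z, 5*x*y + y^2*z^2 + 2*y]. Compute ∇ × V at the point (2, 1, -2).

(26, 13, 1)

(∇×V)₁ = ∂V₃/∂y − ∂V₂/∂z = 5*x + 2*y*z^2 + 8
(∇×V)₂ = ∂V₁/∂z − ∂V₃/∂x = 6*x - 5*y + 6
(∇×V)₃ = ∂V₂/∂x − ∂V₁/∂y = 1
∇×V = (5*x + 2*y*z^2 + 8, 6*x - 5*y + 6, 1)
At (2, 1, -2): (26, 13, 1).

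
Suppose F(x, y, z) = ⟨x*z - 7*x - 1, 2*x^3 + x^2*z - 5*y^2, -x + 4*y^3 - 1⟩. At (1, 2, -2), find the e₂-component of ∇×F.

(∇×F)_2 = ∂F₁/∂z − ∂F₃/∂x
= x − (-1)
= x + 1
At (1, 2, -2): 2.

2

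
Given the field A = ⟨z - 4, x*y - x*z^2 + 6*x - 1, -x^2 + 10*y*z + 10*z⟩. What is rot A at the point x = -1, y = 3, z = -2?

(∇×A)₁ = ∂A₃/∂y − ∂A₂/∂z = 2*x*z + 10*z
(∇×A)₂ = ∂A₁/∂z − ∂A₃/∂x = 2*x + 1
(∇×A)₃ = ∂A₂/∂x − ∂A₁/∂y = y - z^2 + 6
∇×A = (2*x*z + 10*z, 2*x + 1, y - z^2 + 6)
At (-1, 3, -2): (-16, -1, 5).

(-16, -1, 5)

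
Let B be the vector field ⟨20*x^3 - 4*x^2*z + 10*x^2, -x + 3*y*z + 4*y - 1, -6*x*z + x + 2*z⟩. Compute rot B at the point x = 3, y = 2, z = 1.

(-6, -31, -1)

(∇×B)₁ = ∂B₃/∂y − ∂B₂/∂z = -3*y
(∇×B)₂ = ∂B₁/∂z − ∂B₃/∂x = -4*x^2 + 6*z - 1
(∇×B)₃ = ∂B₂/∂x − ∂B₁/∂y = -1
∇×B = (-3*y, -4*x^2 + 6*z - 1, -1)
At (3, 2, 1): (-6, -31, -1).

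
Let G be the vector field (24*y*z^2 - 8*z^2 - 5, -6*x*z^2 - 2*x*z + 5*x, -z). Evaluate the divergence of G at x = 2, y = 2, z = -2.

∂G₁/∂x = 0
∂G₂/∂y = 0
∂G₃/∂z = -1
∇·G = -1
At (2, 2, -2): -1.

-1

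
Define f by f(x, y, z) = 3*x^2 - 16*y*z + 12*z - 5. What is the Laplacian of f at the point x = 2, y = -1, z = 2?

∂²f/∂x² = 6
∂²f/∂y² = 0
∂²f/∂z² = 0
∇²f = 6
At (2, -1, 2): 6.

6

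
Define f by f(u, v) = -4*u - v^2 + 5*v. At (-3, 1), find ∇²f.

-2

∂²f/∂u² = 0
∂²f/∂v² = -2
∇²f = -2
At (-3, 1): -2.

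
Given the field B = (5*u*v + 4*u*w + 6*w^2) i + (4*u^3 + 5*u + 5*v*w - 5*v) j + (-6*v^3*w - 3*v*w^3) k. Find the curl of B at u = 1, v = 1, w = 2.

(-65, 28, 12)

(∇×B)₁ = ∂B₃/∂v − ∂B₂/∂w = -18*v^2*w - 5*v - 3*w^3
(∇×B)₂ = ∂B₁/∂w − ∂B₃/∂u = 4*u + 12*w
(∇×B)₃ = ∂B₂/∂u − ∂B₁/∂v = 12*u^2 - 5*u + 5
∇×B = (-18*v^2*w - 5*v - 3*w^3, 4*u + 12*w, 12*u^2 - 5*u + 5)
At (1, 1, 2): (-65, 28, 12).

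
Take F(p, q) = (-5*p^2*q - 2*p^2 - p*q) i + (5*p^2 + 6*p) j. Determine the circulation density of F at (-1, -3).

∂F₂/∂p = 10*p + 6
∂F₁/∂q = -5*p^2 - p
Scalar curl = 5*p^2 + 11*p + 6
At (-1, -3): 0.

0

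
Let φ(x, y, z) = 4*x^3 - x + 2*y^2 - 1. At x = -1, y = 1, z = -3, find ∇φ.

∂φ/∂x = 12*x^2 - 1
∂φ/∂y = 4*y
∂φ/∂z = 0
∇φ = (12*x^2 - 1, 4*y, 0)
At (-1, 1, -3): (11, 4, 0).

(11, 4, 0)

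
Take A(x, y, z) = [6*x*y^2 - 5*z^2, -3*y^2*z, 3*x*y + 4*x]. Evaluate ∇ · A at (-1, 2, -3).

60

∂A₁/∂x = 6*y^2
∂A₂/∂y = -6*y*z
∂A₃/∂z = 0
∇·A = 6*y^2 - 6*y*z
At (-1, 2, -3): 60.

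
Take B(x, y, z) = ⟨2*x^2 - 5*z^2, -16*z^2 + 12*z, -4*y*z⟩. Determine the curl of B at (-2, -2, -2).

(-68, 20, 0)

(∇×B)₁ = ∂B₃/∂y − ∂B₂/∂z = 28*z - 12
(∇×B)₂ = ∂B₁/∂z − ∂B₃/∂x = -10*z
(∇×B)₃ = ∂B₂/∂x − ∂B₁/∂y = 0
∇×B = (28*z - 12, -10*z, 0)
At (-2, -2, -2): (-68, 20, 0).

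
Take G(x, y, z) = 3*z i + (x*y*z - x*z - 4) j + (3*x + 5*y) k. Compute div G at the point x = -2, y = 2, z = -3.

∂G₁/∂x = 0
∂G₂/∂y = x*z
∂G₃/∂z = 0
∇·G = x*z
At (-2, 2, -3): 6.

6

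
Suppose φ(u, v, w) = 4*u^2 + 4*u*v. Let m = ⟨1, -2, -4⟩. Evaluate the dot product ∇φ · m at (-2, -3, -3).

-12

∂φ/∂u = 8*u + 4*v
∂φ/∂v = 4*u
∂φ/∂w = 0
∇φ at (-2, -3, -3) = (-28, -8, 0)
∇φ · m = (-28)(1) + (-8)(-2) + (0)(-4) = -12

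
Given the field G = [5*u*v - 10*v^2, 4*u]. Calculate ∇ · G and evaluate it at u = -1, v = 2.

∂G₁/∂u = 5*v
∂G₂/∂v = 0
∇·G = 5*v
At (-1, 2): 10.

10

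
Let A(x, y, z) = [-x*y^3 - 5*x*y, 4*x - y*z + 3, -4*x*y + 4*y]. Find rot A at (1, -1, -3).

(∇×A)₁ = ∂A₃/∂y − ∂A₂/∂z = -4*x + y + 4
(∇×A)₂ = ∂A₁/∂z − ∂A₃/∂x = 4*y
(∇×A)₃ = ∂A₂/∂x − ∂A₁/∂y = 3*x*y^2 + 5*x + 4
∇×A = (-4*x + y + 4, 4*y, 3*x*y^2 + 5*x + 4)
At (1, -1, -3): (-1, -4, 12).

(-1, -4, 12)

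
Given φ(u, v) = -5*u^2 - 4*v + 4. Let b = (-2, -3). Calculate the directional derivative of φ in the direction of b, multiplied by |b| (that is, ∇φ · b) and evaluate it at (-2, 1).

-28

∂φ/∂u = -10*u
∂φ/∂v = -4
∇φ at (-2, 1) = (20, -4)
∇φ · b = (20)(-2) + (-4)(-3) = -28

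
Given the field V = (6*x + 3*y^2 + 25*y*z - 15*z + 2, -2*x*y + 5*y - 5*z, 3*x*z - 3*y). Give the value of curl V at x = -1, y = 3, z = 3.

(2, 51, -99)

(∇×V)₁ = ∂V₃/∂y − ∂V₂/∂z = 2
(∇×V)₂ = ∂V₁/∂z − ∂V₃/∂x = 25*y - 3*z - 15
(∇×V)₃ = ∂V₂/∂x − ∂V₁/∂y = -8*y - 25*z
∇×V = (2, 25*y - 3*z - 15, -8*y - 25*z)
At (-1, 3, 3): (2, 51, -99).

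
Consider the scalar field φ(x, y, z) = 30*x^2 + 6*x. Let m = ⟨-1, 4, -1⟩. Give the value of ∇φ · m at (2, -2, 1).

∂φ/∂x = 60*x + 6
∂φ/∂y = 0
∂φ/∂z = 0
∇φ at (2, -2, 1) = (126, 0, 0)
∇φ · m = (126)(-1) + (0)(4) + (0)(-1) = -126

-126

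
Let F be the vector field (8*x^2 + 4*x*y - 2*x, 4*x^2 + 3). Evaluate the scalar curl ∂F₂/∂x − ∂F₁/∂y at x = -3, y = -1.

∂F₂/∂x = 8*x
∂F₁/∂y = 4*x
Scalar curl = 4*x
At (-3, -1): -12.

-12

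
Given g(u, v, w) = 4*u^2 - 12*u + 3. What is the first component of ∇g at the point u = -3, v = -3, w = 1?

(∇g)_1 = ∂g/∂u = 8*u - 12
At (-3, -3, 1): -36.

-36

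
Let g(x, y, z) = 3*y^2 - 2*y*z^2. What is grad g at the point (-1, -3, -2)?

∂g/∂x = 0
∂g/∂y = 6*y - 2*z^2
∂g/∂z = -4*y*z
∇g = (0, 6*y - 2*z^2, -4*y*z)
At (-1, -3, -2): (0, -26, -24).

(0, -26, -24)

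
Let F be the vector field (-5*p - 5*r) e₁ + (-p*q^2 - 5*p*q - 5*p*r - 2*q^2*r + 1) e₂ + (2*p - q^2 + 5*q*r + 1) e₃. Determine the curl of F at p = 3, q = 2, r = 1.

(∇×F)₁ = ∂F₃/∂q − ∂F₂/∂r = 5*p + 2*q^2 - 2*q + 5*r
(∇×F)₂ = ∂F₁/∂r − ∂F₃/∂p = -7
(∇×F)₃ = ∂F₂/∂p − ∂F₁/∂q = -q^2 - 5*q - 5*r
∇×F = (5*p + 2*q^2 - 2*q + 5*r, -7, -q^2 - 5*q - 5*r)
At (3, 2, 1): (24, -7, -19).

(24, -7, -19)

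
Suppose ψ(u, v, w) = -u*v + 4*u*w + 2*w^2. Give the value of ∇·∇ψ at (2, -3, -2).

∂²ψ/∂u² = 0
∂²ψ/∂v² = 0
∂²ψ/∂w² = 4
∇²ψ = 4
At (2, -3, -2): 4.

4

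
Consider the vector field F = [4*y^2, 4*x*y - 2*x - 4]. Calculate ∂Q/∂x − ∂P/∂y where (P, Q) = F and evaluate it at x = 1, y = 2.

∂F₂/∂x = 4*y - 2
∂F₁/∂y = 8*y
Scalar curl = -4*y - 2
At (1, 2): -10.

-10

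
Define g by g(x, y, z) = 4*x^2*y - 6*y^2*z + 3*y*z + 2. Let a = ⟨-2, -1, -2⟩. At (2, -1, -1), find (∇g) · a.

49

∂g/∂x = 8*x*y
∂g/∂y = 4*x^2 - 12*y*z + 3*z
∂g/∂z = -6*y^2 + 3*y
∇g at (2, -1, -1) = (-16, 1, -9)
∇g · a = (-16)(-2) + (1)(-1) + (-9)(-2) = 49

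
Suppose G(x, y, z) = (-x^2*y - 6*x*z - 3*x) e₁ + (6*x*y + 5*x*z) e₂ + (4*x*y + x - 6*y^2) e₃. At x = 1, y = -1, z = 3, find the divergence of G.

-13

∂G₁/∂x = -2*x*y - 6*z - 3
∂G₂/∂y = 6*x
∂G₃/∂z = 0
∇·G = -2*x*y + 6*x - 6*z - 3
At (1, -1, 3): -13.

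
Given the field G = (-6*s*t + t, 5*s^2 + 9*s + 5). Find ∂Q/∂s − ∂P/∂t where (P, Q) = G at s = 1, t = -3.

∂G₂/∂s = 10*s + 9
∂G₁/∂t = -6*s + 1
Scalar curl = 16*s + 8
At (1, -3): 24.

24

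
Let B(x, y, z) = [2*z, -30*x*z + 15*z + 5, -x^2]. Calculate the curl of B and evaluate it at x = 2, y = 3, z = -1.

(45, 6, 30)

(∇×B)₁ = ∂B₃/∂y − ∂B₂/∂z = 30*x - 15
(∇×B)₂ = ∂B₁/∂z − ∂B₃/∂x = 2*x + 2
(∇×B)₃ = ∂B₂/∂x − ∂B₁/∂y = -30*z
∇×B = (30*x - 15, 2*x + 2, -30*z)
At (2, 3, -1): (45, 6, 30).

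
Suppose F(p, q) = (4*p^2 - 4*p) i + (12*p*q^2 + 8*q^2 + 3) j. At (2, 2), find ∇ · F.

140

∂F₁/∂p = 8*p - 4
∂F₂/∂q = 24*p*q + 16*q
∇·F = 24*p*q + 8*p + 16*q - 4
At (2, 2): 140.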